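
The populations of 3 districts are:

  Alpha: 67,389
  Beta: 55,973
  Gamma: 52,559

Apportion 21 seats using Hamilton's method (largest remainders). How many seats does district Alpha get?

Total 175921; standard divisor 175921/21 ≈ 8377.19.
Standard quotas: Alpha 8.0443, Beta 6.6816, Gamma 6.2741.
Lower quotas: Alpha 8, Beta 6, Gamma 6 (sum 20, leaving 1 seat).
Remainders in descending order: Beta 0.6816, Gamma 0.2741, Alpha 0.0443.
The surplus seat goes to Beta.
Alpha receives 8.

8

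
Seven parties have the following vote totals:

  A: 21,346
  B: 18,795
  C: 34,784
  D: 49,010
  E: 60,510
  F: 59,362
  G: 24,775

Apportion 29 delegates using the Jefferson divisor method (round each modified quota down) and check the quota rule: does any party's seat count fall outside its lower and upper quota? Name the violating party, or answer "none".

none

Standard quotas: A 2.305, B 2.029, C 3.756, D 5.292, E 6.534, F 6.410, G 2.675.
Jefferson allocation: A 2, B 2, C 4, D 5, E 7, F 7, G 2.
Every allocation lies between the lower and upper quota.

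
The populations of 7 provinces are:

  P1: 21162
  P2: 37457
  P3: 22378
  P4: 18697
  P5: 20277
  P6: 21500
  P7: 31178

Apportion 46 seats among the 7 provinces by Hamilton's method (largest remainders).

Standard divisor: 172649 ÷ 46 ≈ 3753.239.
Standard quotas: P1 5.6383, P2 9.9799, P3 5.9623, P4 4.9816, P5 5.4025, P6 5.7284, P7 8.3070.
Lower quotas: P1 5, P2 9, P3 5, P4 4, P5 5, P6 5, P7 8 (sum 41, leaving 5 seats).
Remainders in descending order: P4 0.9816, P2 0.9799, P3 0.9623, P6 0.7284, P1 0.6383, P5 0.4025, P7 0.3070.
Largest remainders: P4, P2, P3, P6, P1 receive the extra seats.

P1 6, P2 10, P3 6, P4 5, P5 5, P6 6, P7 8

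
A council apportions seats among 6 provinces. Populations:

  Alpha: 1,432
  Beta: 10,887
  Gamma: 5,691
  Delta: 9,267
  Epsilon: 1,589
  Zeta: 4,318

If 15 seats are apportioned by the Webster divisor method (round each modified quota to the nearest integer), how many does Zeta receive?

Standard divisor 33184/15 ≈ 2212.267; standard quotas: Alpha 0.647, Beta 4.921, Gamma 2.572, Delta 4.189, Epsilon 0.718, Zeta 1.952.
Rounding to the nearest integer gives 1, 5, 3, 4, 1, 2 = 16 seats, so the divisor must be adjusted.
With modified divisor 2300: modified quotas Alpha 0.623, Beta 4.733, Gamma 2.474, Delta 4.029, Epsilon 0.691, Zeta 1.877.
Rounding to the nearest integer: Alpha 1, Beta 5, Gamma 2, Delta 4, Epsilon 1, Zeta 2 (total 15).
Zeta receives 2.

2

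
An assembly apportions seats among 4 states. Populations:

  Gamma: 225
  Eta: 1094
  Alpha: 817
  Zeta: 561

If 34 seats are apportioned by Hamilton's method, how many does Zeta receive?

The standard divisor is 2697/34 ≈ 79.324.
Standard quotas: Gamma 2.836, Eta 13.792, Alpha 10.300, Zeta 7.072.
Lower quotas: Gamma 2, Eta 13, Alpha 10, Zeta 7 (sum 32, leaving 2 seats).
Remainders in descending order: Gamma 0.836, Eta 0.792, Alpha 0.300, Zeta 0.072.
Largest remainders: Gamma, Eta receive the extra seats.
Zeta receives 7.

7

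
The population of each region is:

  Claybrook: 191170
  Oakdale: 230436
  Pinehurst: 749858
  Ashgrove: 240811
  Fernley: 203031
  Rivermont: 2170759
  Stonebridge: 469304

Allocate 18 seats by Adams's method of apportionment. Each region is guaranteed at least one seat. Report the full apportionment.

Standard divisor 4255369/18 ≈ 236409.389; standard quotas: Claybrook 0.809, Oakdale 0.975, Pinehurst 3.172, Ashgrove 1.019, Fernley 0.859, Rivermont 9.182, Stonebridge 1.985.
Rounding up gives 1, 1, 4, 2, 1, 10, 2 = 21 seats, so the divisor must be adjusted.
With modified divisor 260600: modified quotas Claybrook 0.734, Oakdale 0.884, Pinehurst 2.877, Ashgrove 0.924, Fernley 0.779, Rivermont 8.330, Stonebridge 1.801.
Rounding up: Claybrook 1, Oakdale 1, Pinehurst 3, Ashgrove 1, Fernley 1, Rivermont 9, Stonebridge 2 (total 18).

Claybrook 1; Oakdale 1; Pinehurst 3; Ashgrove 1; Fernley 1; Rivermont 9; Stonebridge 2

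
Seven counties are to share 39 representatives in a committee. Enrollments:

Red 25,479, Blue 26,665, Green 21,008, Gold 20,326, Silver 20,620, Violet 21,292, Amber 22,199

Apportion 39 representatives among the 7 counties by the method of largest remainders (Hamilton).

Total 157589; standard divisor 157589/39 ≈ 4040.744.
Standard quotas: Red 6.3055, Blue 6.5990, Green 5.1990, Gold 5.0303, Silver 5.1030, Violet 5.2693, Amber 5.4938.
Lower quotas: Red 6, Blue 6, Green 5, Gold 5, Silver 5, Violet 5, Amber 5 (sum 37, leaving 2 seats).
Remainders in descending order: Blue 0.5990, Amber 0.4938, Red 0.3055, Violet 0.2693, Green 0.1990, Silver 0.1030, Gold 0.0303.
Largest remainders: Blue, Amber receive the extra seats.

Red=6, Blue=7, Green=5, Gold=5, Silver=5, Violet=5, Amber=6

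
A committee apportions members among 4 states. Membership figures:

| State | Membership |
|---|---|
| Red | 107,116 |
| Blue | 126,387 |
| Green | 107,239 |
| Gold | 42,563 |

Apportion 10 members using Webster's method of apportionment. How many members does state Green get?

3

Standard divisor 383305/10 ≈ 38330.5; standard quotas: Red 2.795, Blue 3.297, Green 2.798, Gold 1.110.
Rounding to the nearest integer gives Red 3, Blue 3, Green 3, Gold 1 — total 10, matching the house size, so no adjustment is needed.
Green receives 3.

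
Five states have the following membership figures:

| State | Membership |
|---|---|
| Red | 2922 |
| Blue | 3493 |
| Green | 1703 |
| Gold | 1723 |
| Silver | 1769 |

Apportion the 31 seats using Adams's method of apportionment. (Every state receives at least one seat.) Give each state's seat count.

Standard divisor 11610/31 ≈ 374.516; standard quotas: Red 7.802, Blue 9.327, Green 4.547, Gold 4.601, Silver 4.723.
Rounding up gives 8, 10, 5, 5, 5 = 33 seats, so the divisor must be adjusted.
With modified divisor 420: modified quotas Red 6.957, Blue 8.317, Green 4.055, Gold 4.102, Silver 4.212.
Rounding up: Red 7, Blue 9, Green 5, Gold 5, Silver 5 (total 31).

Red 7, Blue 9, Green 5, Gold 5, Silver 5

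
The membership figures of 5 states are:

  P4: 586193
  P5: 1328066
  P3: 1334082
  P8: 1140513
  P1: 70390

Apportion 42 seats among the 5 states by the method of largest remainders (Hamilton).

Total 4459244; standard divisor 4459244/42 ≈ 106172.476.
Standard quotas: P4 5.5211, P5 12.5086, P3 12.5652, P8 10.7421, P1 0.6630.
Lower quotas: P4 5, P5 12, P3 12, P8 10, P1 0 (sum 39, leaving 3 seats).
Remainders in descending order: P8 0.7421, P1 0.6630, P3 0.5652, P4 0.5211, P5 0.5086.
Largest remainders: P8, P1, P3 receive the extra seats.

P4 5, P5 12, P3 13, P8 11, P1 1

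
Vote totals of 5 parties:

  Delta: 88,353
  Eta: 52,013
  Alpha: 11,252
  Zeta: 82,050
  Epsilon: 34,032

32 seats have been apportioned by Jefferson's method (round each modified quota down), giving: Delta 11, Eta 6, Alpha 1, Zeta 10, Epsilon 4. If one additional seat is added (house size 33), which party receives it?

Priority for the next seat is population ÷ (current seats + 1).
Priorities: Delta 7362.750, Eta 7430.429, Alpha 5626.000, Zeta 7459.091, Epsilon 6806.400.
Highest priority: Zeta.

Zeta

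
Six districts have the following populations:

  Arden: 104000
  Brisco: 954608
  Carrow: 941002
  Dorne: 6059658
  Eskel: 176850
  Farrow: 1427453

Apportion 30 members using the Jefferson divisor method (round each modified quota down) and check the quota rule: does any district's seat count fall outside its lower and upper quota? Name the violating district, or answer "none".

Dorne

Standard quotas: Arden 0.323, Brisco 2.964, Carrow 2.921, Dorne 18.812, Eskel 0.549, Farrow 4.431.
Jefferson allocation: Arden 0, Brisco 3, Carrow 3, Dorne 20, Eskel 0, Farrow 4.
Dorne has quota 18.812 (lower 18, upper 19) but receives 20 — outside the quota interval.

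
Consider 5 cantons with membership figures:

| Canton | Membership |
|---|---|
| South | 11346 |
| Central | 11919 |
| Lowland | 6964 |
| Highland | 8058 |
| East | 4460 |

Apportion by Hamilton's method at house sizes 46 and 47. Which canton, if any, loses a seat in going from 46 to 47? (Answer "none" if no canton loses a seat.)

none

At 46 seats: South 12, Central 13, Lowland 7, Highland 9, East 5.
At 47 seats: South 12, Central 13, Lowland 8, Highland 9, East 5.
No canton's allocation decreased.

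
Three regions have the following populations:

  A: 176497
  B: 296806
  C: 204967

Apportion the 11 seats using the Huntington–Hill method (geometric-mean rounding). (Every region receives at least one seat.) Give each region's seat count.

A: 3; B: 5; C: 3

With divisor 62768: modified quotas A 2.812, B 4.729, C 3.265.
Geometric-mean thresholds: A √(2·3)=2.449, B √(4·5)=4.472, C √(3·4)=3.464.
Each quota rounded against its threshold gives A 3, B 5, C 3 (total 11).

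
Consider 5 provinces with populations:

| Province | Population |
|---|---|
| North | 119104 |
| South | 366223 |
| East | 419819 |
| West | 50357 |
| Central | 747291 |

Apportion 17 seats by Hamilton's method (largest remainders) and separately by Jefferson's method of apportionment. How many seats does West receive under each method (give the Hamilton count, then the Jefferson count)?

Hamilton: North 1, South 4, East 4, West 1, Central 7.
Jefferson: North 1, South 4, East 4, West 0, Central 8.
West gets 1 under Hamilton and 0 under Jefferson.

1 and 0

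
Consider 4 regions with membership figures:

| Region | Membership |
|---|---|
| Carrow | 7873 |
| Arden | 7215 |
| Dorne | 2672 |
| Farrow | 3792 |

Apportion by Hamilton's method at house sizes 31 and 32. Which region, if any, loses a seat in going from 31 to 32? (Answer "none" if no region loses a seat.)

At 31 seats: Carrow 11, Arden 10, Dorne 4, Farrow 6.
At 32 seats: Carrow 12, Arden 11, Dorne 4, Farrow 5.
Farrow drops from 6 to 5.

Farrow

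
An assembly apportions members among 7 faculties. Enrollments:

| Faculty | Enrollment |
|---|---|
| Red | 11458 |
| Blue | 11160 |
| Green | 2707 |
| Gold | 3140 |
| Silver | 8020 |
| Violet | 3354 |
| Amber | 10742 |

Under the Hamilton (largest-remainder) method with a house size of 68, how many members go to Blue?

15

Total 50581; standard divisor 50581/68 ≈ 743.838.
Standard quotas: Red 15.4039, Blue 15.0033, Green 3.6392, Gold 4.2213, Silver 10.7819, Violet 4.5090, Amber 14.4413.
Lower quotas: Red 15, Blue 15, Green 3, Gold 4, Silver 10, Violet 4, Amber 14 (sum 65, leaving 3 seats).
Remainders in descending order: Silver 0.7819, Green 0.6392, Violet 0.5090, Amber 0.4413, Red 0.4039, Gold 0.2213, Blue 0.0033.
The surplus seats go to Silver, Green, Violet.
Blue receives 15.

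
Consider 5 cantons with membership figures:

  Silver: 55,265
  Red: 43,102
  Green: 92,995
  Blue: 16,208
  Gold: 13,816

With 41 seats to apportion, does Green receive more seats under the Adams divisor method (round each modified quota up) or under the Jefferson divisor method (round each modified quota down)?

Adams: Silver 10, Red 8, Green 17, Blue 3, Gold 3.
Jefferson: Silver 10, Red 8, Green 18, Blue 3, Gold 2.
Green gets 17 under Adams and 18 under Jefferson.

Jefferson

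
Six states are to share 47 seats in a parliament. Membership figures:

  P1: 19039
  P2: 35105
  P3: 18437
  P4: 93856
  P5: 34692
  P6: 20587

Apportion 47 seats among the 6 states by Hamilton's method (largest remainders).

The standard divisor is 221716/47 ≈ 4717.362.
Standard quotas: P1 4.0359, P2 7.4417, P3 3.9083, P4 19.8959, P5 7.3541, P6 4.3641.
Lower quotas: P1 4, P2 7, P3 3, P4 19, P5 7, P6 4 (sum 44, leaving 3 seats).
Remainders in descending order: P3 0.9083, P4 0.8959, P2 0.4417, P6 0.3641, P5 0.3541, P1 0.0359.
Largest remainders: P3, P4, P2 receive the extra seats.

P1: 4, P2: 8, P3: 4, P4: 20, P5: 7, P6: 4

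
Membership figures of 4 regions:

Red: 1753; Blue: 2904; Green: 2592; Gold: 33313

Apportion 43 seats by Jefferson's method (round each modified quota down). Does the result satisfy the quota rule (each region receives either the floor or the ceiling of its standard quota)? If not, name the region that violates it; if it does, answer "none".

Gold

Standard quotas: Red 1.858, Blue 3.079, Green 2.748, Gold 35.315.
Jefferson allocation: Red 1, Blue 3, Green 2, Gold 37.
Gold has quota 35.315 (lower 35, upper 36) but receives 37 — outside the quota interval.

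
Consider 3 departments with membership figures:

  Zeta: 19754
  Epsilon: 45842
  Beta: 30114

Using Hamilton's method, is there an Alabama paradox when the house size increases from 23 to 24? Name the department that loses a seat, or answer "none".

none

At 23 seats: Zeta 5, Epsilon 11, Beta 7.
At 24 seats: Zeta 5, Epsilon 11, Beta 8.
No department's allocation decreased.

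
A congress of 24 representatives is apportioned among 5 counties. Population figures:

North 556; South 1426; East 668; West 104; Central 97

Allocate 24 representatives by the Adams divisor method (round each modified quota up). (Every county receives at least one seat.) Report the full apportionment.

Standard divisor 2851/24 ≈ 118.792; standard quotas: North 4.680, South 12.004, East 5.623, West 0.875, Central 0.817.
Rounding up gives 5, 13, 6, 1, 1 = 26 seats, so the divisor must be adjusted.
With modified divisor 130: modified quotas North 4.277, South 10.969, East 5.138, West 0.800, Central 0.746.
Rounding up: North 5, South 11, East 6, West 1, Central 1 (total 24).

North: 5, South: 11, East: 6, West: 1, Central: 1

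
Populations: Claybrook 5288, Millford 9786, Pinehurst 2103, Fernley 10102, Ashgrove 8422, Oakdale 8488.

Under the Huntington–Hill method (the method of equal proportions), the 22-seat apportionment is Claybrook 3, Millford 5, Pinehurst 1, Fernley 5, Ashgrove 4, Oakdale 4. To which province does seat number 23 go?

Oakdale

Priority for the next seat is population ÷ (√(s·(s+1))).
Priorities: Claybrook 1526.514, Millford 1786.671, Pinehurst 1487.046, Fernley 1844.364, Ashgrove 1883.216, Oakdale 1897.974.
Highest priority: Oakdale.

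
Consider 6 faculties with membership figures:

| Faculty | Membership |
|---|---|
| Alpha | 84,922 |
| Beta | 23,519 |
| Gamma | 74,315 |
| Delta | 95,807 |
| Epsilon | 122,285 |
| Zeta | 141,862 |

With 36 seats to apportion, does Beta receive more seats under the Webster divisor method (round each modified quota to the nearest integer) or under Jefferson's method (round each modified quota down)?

Webster: Alpha 6, Beta 2, Gamma 5, Delta 6, Epsilon 8, Zeta 9.
Jefferson: Alpha 6, Beta 1, Gamma 5, Delta 6, Epsilon 8, Zeta 10.
Beta gets 2 under Webster and 1 under Jefferson.

Webster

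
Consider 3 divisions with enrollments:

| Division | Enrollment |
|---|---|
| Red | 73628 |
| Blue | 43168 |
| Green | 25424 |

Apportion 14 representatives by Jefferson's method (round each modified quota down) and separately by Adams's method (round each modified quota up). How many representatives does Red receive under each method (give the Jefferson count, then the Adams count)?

8 and 7

Jefferson: Red 8, Blue 4, Green 2.
Adams: Red 7, Blue 4, Green 3.
Red gets 8 under Jefferson and 7 under Adams.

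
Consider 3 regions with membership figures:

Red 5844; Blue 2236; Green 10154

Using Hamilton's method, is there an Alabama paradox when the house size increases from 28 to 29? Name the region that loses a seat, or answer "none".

At 28 seats: Red 9, Blue 3, Green 16.
At 29 seats: Red 9, Blue 4, Green 16.
No region's allocation decreased.

none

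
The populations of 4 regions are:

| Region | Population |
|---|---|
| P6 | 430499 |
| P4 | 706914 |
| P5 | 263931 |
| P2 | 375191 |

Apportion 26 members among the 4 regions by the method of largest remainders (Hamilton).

Standard divisor: 1776535 ÷ 26 ≈ 68328.269.
Standard quotas: P6 6.3005, P4 10.3458, P5 3.8627, P2 5.4910.
Lower quotas: P6 6, P4 10, P5 3, P2 5 (sum 24, leaving 2 seats).
Remainders in descending order: P5 0.8627, P2 0.4910, P4 0.3458, P6 0.3005.
Largest remainders: P5, P2 receive the extra seats.

P6: 6, P4: 10, P5: 4, P2: 6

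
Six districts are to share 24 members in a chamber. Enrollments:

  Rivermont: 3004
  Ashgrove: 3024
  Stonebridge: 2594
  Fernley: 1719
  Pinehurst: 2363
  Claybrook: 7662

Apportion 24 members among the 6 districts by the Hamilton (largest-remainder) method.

Rivermont 3, Ashgrove 4, Stonebridge 3, Fernley 2, Pinehurst 3, Claybrook 9

Total 20366; standard divisor 20366/24 ≈ 848.583.
Standard quotas: Rivermont 3.5400, Ashgrove 3.5636, Stonebridge 3.0569, Fernley 2.0257, Pinehurst 2.7846, Claybrook 9.0292.
Lower quotas: Rivermont 3, Ashgrove 3, Stonebridge 3, Fernley 2, Pinehurst 2, Claybrook 9 (sum 22, leaving 2 seats).
Remainders in descending order: Pinehurst 0.7846, Ashgrove 0.5636, Rivermont 0.5400, Stonebridge 0.0569, Claybrook 0.0292, Fernley 0.0257.
The surplus seats go to Pinehurst, Ashgrove.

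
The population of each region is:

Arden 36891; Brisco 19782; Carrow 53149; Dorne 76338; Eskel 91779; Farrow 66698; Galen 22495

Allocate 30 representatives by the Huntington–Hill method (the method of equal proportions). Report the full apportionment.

With divisor 12221: modified quotas Arden 3.019, Brisco 1.619, Carrow 4.349, Dorne 6.246, Eskel 7.510, Farrow 5.458, Galen 1.841.
Geometric-mean thresholds: Arden √(3·4)=3.464, Brisco √(1·2)=1.414, Carrow √(4·5)=4.472, Dorne √(6·7)=6.481, Eskel √(7·8)=7.483, Farrow √(5·6)=5.477, Galen √(1·2)=1.414.
Each quota rounded against its threshold gives Arden 3, Brisco 2, Carrow 4, Dorne 6, Eskel 8, Farrow 5, Galen 2 (total 30).

Arden 3; Brisco 2; Carrow 4; Dorne 6; Eskel 8; Farrow 5; Galen 2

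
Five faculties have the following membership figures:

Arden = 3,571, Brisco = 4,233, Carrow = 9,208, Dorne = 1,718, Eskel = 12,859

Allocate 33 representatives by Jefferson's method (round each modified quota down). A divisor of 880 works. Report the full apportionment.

Arden 4, Brisco 4, Carrow 10, Dorne 1, Eskel 14

With modified divisor 880: modified quotas Arden 4.058, Brisco 4.810, Carrow 10.464, Dorne 1.952, Eskel 14.613.
Rounding down: Arden 4, Brisco 4, Carrow 10, Dorne 1, Eskel 14 (total 33).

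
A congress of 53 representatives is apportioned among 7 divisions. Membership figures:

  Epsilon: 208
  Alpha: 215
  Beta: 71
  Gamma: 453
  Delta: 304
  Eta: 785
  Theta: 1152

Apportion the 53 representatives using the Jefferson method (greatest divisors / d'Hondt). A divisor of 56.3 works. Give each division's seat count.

With modified divisor 56.3: modified quotas Epsilon 3.694, Alpha 3.819, Beta 1.261, Gamma 8.046, Delta 5.400, Eta 13.943, Theta 20.462.
Rounding down: Epsilon 3, Alpha 3, Beta 1, Gamma 8, Delta 5, Eta 13, Theta 20 (total 53).

Epsilon 3, Alpha 3, Beta 1, Gamma 8, Delta 5, Eta 13, Theta 20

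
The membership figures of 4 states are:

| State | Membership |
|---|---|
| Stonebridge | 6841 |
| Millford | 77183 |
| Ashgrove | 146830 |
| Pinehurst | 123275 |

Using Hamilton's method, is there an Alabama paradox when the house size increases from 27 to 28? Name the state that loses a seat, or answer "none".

At 27 seats: Stonebridge 1, Millford 6, Ashgrove 11, Pinehurst 9.
At 28 seats: Stonebridge 0, Millford 6, Ashgrove 12, Pinehurst 10.
Stonebridge drops from 1 to 0.

Stonebridge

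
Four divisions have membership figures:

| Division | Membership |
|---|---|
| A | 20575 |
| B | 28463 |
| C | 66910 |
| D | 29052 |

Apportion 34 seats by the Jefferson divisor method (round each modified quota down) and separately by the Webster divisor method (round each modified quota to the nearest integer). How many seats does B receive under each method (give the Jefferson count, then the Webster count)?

Jefferson: A 5, B 6, C 16, D 7.
Webster: A 5, B 7, C 15, D 7.
B gets 6 under Jefferson and 7 under Webster.

6 and 7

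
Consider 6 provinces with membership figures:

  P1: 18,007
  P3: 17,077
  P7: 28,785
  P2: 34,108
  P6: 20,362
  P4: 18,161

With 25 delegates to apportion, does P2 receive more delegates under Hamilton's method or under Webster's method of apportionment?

Webster

Hamilton: P1 3, P3 3, P7 5, P2 6, P6 4, P4 4.
Webster: P1 3, P3 3, P7 5, P2 7, P6 4, P4 3.
P2 gets 6 under Hamilton and 7 under Webster.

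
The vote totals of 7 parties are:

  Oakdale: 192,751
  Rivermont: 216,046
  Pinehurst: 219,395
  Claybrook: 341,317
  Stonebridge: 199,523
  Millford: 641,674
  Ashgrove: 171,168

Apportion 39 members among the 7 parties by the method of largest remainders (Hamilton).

Oakdale=4, Rivermont=4, Pinehurst=4, Claybrook=7, Stonebridge=4, Millford=13, Ashgrove=3

The standard divisor is 1981874/39 ≈ 50817.282.
Standard quotas: Oakdale 3.7930, Rivermont 4.2514, Pinehurst 4.3173, Claybrook 6.7166, Stonebridge 3.9263, Millford 12.6271, Ashgrove 3.3683.
Lower quotas: Oakdale 3, Rivermont 4, Pinehurst 4, Claybrook 6, Stonebridge 3, Millford 12, Ashgrove 3 (sum 35, leaving 4 seats).
Remainders in descending order: Stonebridge 0.9263, Oakdale 0.7930, Claybrook 0.7166, Millford 0.6271, Ashgrove 0.3683, Pinehurst 0.3173, Rivermont 0.2514.
The surplus seats go to Stonebridge, Oakdale, Claybrook, Millford.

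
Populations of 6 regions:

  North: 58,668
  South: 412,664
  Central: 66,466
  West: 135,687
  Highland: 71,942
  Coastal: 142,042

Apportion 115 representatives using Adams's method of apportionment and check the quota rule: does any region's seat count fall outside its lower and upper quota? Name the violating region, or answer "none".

South

Standard quotas: North 7.602, South 53.474, Central 8.613, West 17.583, Highland 9.322, Coastal 18.406.
Adams allocation: North 8, South 52, Central 9, West 18, Highland 10, Coastal 18.
South has quota 53.474 (lower 53, upper 54) but receives 52 — outside the quota interval.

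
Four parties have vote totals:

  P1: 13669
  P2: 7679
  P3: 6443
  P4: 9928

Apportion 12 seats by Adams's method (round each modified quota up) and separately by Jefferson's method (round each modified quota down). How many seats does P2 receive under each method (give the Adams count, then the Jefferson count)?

Adams: P1 4, P2 3, P3 2, P4 3.
Jefferson: P1 5, P2 2, P3 2, P4 3.
P2 gets 3 under Adams and 2 under Jefferson.

3 and 2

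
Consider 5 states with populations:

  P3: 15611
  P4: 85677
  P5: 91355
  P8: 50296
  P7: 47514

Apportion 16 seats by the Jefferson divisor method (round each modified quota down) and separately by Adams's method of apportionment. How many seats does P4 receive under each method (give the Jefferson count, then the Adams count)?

Jefferson: P3 0, P4 5, P5 5, P8 3, P7 3.
Adams: P3 1, P4 4, P5 5, P8 3, P7 3.
P4 gets 5 under Jefferson and 4 under Adams.

5 and 4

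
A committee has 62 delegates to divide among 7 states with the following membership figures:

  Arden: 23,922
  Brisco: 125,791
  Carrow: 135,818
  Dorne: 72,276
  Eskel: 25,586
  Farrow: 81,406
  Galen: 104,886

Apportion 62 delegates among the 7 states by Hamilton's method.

Arden 2; Brisco 14; Carrow 15; Dorne 8; Eskel 3; Farrow 9; Galen 11

Total 569685; standard divisor 569685/62 ≈ 9188.468.
Standard quotas: Arden 2.6035, Brisco 13.6901, Carrow 14.7814, Dorne 7.8659, Eskel 2.7846, Farrow 8.8596, Galen 11.4150.
Lower quotas: Arden 2, Brisco 13, Carrow 14, Dorne 7, Eskel 2, Farrow 8, Galen 11 (sum 57, leaving 5 seats).
Remainders in descending order: Dorne 0.8659, Farrow 0.8596, Eskel 0.7846, Carrow 0.7814, Brisco 0.6901, Arden 0.6035, Galen 0.4150.
Largest remainders: Dorne, Farrow, Eskel, Carrow, Brisco receive the extra seats.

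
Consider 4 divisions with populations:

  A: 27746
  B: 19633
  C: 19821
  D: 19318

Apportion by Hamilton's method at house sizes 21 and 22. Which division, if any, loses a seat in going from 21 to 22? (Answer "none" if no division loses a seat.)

none

At 21 seats: A 7, B 5, C 5, D 4.
At 22 seats: A 7, B 5, C 5, D 5.
No division's allocation decreased.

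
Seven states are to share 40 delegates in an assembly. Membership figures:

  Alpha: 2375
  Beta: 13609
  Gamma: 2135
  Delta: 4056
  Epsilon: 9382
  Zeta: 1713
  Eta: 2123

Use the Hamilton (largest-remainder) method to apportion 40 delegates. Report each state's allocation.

Alpha: 3, Beta: 15, Gamma: 2, Delta: 5, Epsilon: 11, Zeta: 2, Eta: 2

The standard divisor is 35393/40 ≈ 884.825.
Standard quotas: Alpha 2.6841, Beta 15.3804, Gamma 2.4129, Delta 4.5840, Epsilon 10.6032, Zeta 1.9360, Eta 2.3993.
Lower quotas: Alpha 2, Beta 15, Gamma 2, Delta 4, Epsilon 10, Zeta 1, Eta 2 (sum 36, leaving 4 seats).
Remainders in descending order: Zeta 0.9360, Alpha 0.6841, Epsilon 0.6032, Delta 0.5840, Gamma 0.4129, Eta 0.3993, Beta 0.3804.
Largest remainders: Zeta, Alpha, Epsilon, Delta receive the extra seats.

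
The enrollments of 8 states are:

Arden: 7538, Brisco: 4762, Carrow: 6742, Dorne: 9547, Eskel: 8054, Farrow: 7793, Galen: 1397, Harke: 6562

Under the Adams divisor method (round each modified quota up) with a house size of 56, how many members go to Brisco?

5

Standard divisor 52395/56 ≈ 935.625; standard quotas: Arden 8.057, Brisco 5.090, Carrow 7.206, Dorne 10.204, Eskel 8.608, Farrow 8.329, Galen 1.493, Harke 7.013.
Rounding up gives 9, 6, 8, 11, 9, 9, 2, 8 = 62 seats, so the divisor must be adjusted.
With modified divisor 1000: modified quotas Arden 7.538, Brisco 4.762, Carrow 6.742, Dorne 9.547, Eskel 8.054, Farrow 7.793, Galen 1.397, Harke 6.562.
Rounding up: Arden 8, Brisco 5, Carrow 7, Dorne 10, Eskel 9, Farrow 8, Galen 2, Harke 7 (total 56).
Brisco receives 5.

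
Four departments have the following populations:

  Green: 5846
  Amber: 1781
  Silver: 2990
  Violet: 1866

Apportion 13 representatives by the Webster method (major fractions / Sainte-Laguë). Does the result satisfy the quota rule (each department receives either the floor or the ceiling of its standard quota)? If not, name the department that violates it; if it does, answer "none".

Standard quotas: Green 6.088, Amber 1.855, Silver 3.114, Violet 1.943.
Webster allocation: Green 6, Amber 2, Silver 3, Violet 2.
Every allocation lies between the lower and upper quota.

none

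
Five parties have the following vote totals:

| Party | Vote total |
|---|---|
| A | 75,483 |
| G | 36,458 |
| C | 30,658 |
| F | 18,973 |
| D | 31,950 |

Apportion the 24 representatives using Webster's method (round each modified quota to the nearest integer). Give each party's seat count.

Standard divisor 193522/24 ≈ 8063.417; standard quotas: A 9.361, G 4.521, C 3.802, F 2.353, D 3.962.
Rounding to the nearest integer gives A 9, G 5, C 4, F 2, D 4 — total 24, matching the house size, so no adjustment is needed.

A: 9; G: 5; C: 4; F: 2; D: 4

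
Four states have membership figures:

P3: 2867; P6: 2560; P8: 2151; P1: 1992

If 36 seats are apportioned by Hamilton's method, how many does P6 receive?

The standard divisor is 9570/36 ≈ 265.833.
Standard quotas: P3 10.785, P6 9.630, P8 8.092, P1 7.493.
Lower quotas: P3 10, P6 9, P8 8, P1 7 (sum 34, leaving 2 seats).
Remainders in descending order: P3 0.785, P6 0.630, P1 0.493, P8 0.092.
The surplus seats go to P3, P6.
P6 receives 10.

10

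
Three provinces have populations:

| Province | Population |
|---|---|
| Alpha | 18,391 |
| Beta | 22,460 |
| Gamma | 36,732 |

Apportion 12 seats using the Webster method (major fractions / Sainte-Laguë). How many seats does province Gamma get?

6

Standard divisor 77583/12 ≈ 6465.25; standard quotas: Alpha 2.845, Beta 3.474, Gamma 5.681.
Rounding to the nearest integer gives Alpha 3, Beta 3, Gamma 6 — total 12, matching the house size, so no adjustment is needed.
Gamma receives 6.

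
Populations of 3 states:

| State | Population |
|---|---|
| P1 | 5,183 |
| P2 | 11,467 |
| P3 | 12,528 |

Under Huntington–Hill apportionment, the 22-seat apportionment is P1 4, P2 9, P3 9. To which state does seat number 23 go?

P3

Priority for the next seat is population ÷ (√(s·(s+1))).
Priorities: P1 1158.954, P2 1208.728, P3 1320.567.
Highest priority: P3.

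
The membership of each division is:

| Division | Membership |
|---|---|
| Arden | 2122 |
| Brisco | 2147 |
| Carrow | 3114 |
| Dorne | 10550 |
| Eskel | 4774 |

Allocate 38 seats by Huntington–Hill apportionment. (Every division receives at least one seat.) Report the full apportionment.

With divisor 608: modified quotas Arden 3.490, Brisco 3.531, Carrow 5.122, Dorne 17.352, Eskel 7.852.
Geometric-mean thresholds: Arden √(3·4)=3.464, Brisco √(3·4)=3.464, Carrow √(5·6)=5.477, Dorne √(17·18)=17.493, Eskel √(7·8)=7.483.
Each quota rounded against its threshold gives Arden 4, Brisco 4, Carrow 5, Dorne 17, Eskel 8 (total 38).

Arden 4; Brisco 4; Carrow 5; Dorne 17; Eskel 8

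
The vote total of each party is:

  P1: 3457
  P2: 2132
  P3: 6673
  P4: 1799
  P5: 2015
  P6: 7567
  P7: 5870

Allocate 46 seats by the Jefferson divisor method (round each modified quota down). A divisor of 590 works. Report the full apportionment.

With modified divisor 590: modified quotas P1 5.859, P2 3.614, P3 11.310, P4 3.049, P5 3.415, P6 12.825, P7 9.949.
Rounding down: P1 5, P2 3, P3 11, P4 3, P5 3, P6 12, P7 9 (total 46).

P1=5, P2=3, P3=11, P4=3, P5=3, P6=12, P7=9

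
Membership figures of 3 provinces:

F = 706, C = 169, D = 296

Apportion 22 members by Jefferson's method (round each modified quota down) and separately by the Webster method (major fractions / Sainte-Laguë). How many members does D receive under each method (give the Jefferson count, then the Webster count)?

Jefferson: F 14, C 3, D 5.
Webster: F 13, C 3, D 6.
D gets 5 under Jefferson and 6 under Webster.

5 and 6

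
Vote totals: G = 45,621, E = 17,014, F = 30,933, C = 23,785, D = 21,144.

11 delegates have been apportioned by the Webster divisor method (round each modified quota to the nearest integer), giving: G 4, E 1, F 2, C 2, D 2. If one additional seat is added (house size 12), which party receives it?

F

Priority for the next seat is population ÷ (current seats + 0.5).
Priorities: G 10138.000, E 11342.667, F 12373.200, C 9514.000, D 8457.600.
Highest priority: F.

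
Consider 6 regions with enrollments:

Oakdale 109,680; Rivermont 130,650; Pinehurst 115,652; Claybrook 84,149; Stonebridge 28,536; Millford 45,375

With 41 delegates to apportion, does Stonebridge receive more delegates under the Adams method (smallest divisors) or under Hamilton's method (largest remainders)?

Adams: Oakdale 8, Rivermont 10, Pinehurst 9, Claybrook 7, Stonebridge 3, Millford 4.
Hamilton: Oakdale 9, Rivermont 10, Pinehurst 9, Claybrook 7, Stonebridge 2, Millford 4.
Stonebridge gets 3 under Adams and 2 under Hamilton.

Adams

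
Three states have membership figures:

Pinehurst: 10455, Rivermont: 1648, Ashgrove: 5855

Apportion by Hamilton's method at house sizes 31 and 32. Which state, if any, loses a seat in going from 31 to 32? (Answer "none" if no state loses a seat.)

At 31 seats: Pinehurst 18, Rivermont 3, Ashgrove 10.
At 32 seats: Pinehurst 19, Rivermont 3, Ashgrove 10.
No state's allocation decreased.

none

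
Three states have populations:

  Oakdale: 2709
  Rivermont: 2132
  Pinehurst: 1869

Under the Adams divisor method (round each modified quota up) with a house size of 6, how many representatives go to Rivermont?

2

Standard divisor 6710/6 ≈ 1118.333; standard quotas: Oakdale 2.422, Rivermont 1.906, Pinehurst 1.671.
Rounding up gives 3, 2, 2 = 7 seats, so the divisor must be adjusted.
With modified divisor 1600: modified quotas Oakdale 1.693, Rivermont 1.333, Pinehurst 1.168.
Rounding up: Oakdale 2, Rivermont 2, Pinehurst 2 (total 6).
Rivermont receives 2.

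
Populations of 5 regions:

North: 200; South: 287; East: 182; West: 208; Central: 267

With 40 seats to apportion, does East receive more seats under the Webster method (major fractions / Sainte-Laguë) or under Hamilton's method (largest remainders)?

Hamilton

Webster: North 7, South 10, East 6, West 7, Central 10.
Hamilton: North 7, South 10, East 7, West 7, Central 9.
East gets 6 under Webster and 7 under Hamilton.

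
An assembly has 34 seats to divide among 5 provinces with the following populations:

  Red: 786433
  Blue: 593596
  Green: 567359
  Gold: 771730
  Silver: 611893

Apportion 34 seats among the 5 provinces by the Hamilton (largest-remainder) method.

Red: 8, Blue: 6, Green: 6, Gold: 8, Silver: 6

Standard divisor: 3331011 ÷ 34 ≈ 97970.912.
Standard quotas: Red 8.0272, Blue 6.0589, Green 5.7911, Gold 7.8771, Silver 6.2457.
Lower quotas: Red 8, Blue 6, Green 5, Gold 7, Silver 6 (sum 32, leaving 2 seats).
Remainders in descending order: Gold 0.8771, Green 0.7911, Silver 0.2457, Blue 0.0589, Red 0.0272.
The surplus seats go to Gold, Green.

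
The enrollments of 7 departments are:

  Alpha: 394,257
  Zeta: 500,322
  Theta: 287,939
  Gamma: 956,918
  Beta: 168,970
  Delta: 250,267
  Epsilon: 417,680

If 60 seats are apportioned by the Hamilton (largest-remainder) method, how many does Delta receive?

5

Standard divisor: 2976353 ÷ 60 ≈ 49605.883.
Standard quotas: Alpha 7.9478, Zeta 10.0859, Theta 5.8045, Gamma 19.2904, Beta 3.4062, Delta 5.0451, Epsilon 8.4200.
Lower quotas: Alpha 7, Zeta 10, Theta 5, Gamma 19, Beta 3, Delta 5, Epsilon 8 (sum 57, leaving 3 seats).
Remainders in descending order: Alpha 0.9478, Theta 0.8045, Epsilon 0.4200, Beta 0.4062, Gamma 0.2904, Zeta 0.0859, Delta 0.0451.
The surplus seats go to Alpha, Theta, Epsilon.
Delta receives 5.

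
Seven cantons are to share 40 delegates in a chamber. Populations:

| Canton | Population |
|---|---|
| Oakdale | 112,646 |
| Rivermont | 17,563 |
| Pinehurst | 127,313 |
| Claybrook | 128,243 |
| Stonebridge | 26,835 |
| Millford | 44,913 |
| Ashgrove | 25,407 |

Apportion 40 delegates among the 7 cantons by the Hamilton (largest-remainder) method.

Oakdale 9; Rivermont 1; Pinehurst 11; Claybrook 11; Stonebridge 2; Millford 4; Ashgrove 2

The standard divisor is 482920/40 = 12073.
Standard quotas: Oakdale 9.3304, Rivermont 1.4547, Pinehurst 10.5453, Claybrook 10.6223, Stonebridge 2.2227, Millford 3.7201, Ashgrove 2.1044.
Lower quotas: Oakdale 9, Rivermont 1, Pinehurst 10, Claybrook 10, Stonebridge 2, Millford 3, Ashgrove 2 (sum 37, leaving 3 seats).
Remainders in descending order: Millford 0.7201, Claybrook 0.6223, Pinehurst 0.5453, Rivermont 0.4547, Oakdale 0.3304, Stonebridge 0.2227, Ashgrove 0.1044.
The surplus seats go to Millford, Claybrook, Pinehurst.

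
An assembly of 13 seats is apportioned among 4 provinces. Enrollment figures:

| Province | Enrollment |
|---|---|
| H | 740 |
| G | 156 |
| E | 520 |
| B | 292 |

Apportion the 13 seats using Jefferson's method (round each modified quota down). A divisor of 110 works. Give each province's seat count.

With modified divisor 110: modified quotas H 6.727, G 1.418, E 4.727, B 2.655.
Rounding down: H 6, G 1, E 4, B 2 (total 13).

H=6, G=1, E=4, B=2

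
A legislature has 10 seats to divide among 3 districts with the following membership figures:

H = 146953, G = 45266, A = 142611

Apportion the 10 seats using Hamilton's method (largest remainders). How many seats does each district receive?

H=5; G=1; A=4

Standard divisor: 334830 ÷ 10 = 33483.
Standard quotas: H 4.3889, G 1.3519, A 4.2592.
Lower quotas: H 4, G 1, A 4 (sum 9, leaving 1 seat).
Remainders in descending order: H 0.3889, G 0.3519, A 0.2592.
The surplus seat goes to H.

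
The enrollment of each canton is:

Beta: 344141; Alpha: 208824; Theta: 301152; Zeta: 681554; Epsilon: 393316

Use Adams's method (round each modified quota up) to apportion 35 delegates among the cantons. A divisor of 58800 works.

Beta: 6, Alpha: 4, Theta: 6, Zeta: 12, Epsilon: 7

With modified divisor 58800: modified quotas Beta 5.853, Alpha 3.551, Theta 5.122, Zeta 11.591, Epsilon 6.689.
Rounding up: Beta 6, Alpha 4, Theta 6, Zeta 12, Epsilon 7 (total 35).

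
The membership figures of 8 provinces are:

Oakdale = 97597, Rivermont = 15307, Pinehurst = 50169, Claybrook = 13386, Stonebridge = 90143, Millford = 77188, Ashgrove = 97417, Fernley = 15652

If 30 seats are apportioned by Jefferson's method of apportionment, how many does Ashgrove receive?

Standard divisor 456859/30 ≈ 15228.633; standard quotas: Oakdale 6.409, Rivermont 1.005, Pinehurst 3.294, Claybrook 0.879, Stonebridge 5.919, Millford 5.069, Ashgrove 6.397, Fernley 1.028.
Rounding down gives 6, 1, 3, 0, 5, 5, 6, 1 = 27 seats, so the divisor must be adjusted.
With modified divisor 13700: modified quotas Oakdale 7.124, Rivermont 1.117, Pinehurst 3.662, Claybrook 0.977, Stonebridge 6.580, Millford 5.634, Ashgrove 7.111, Fernley 1.142.
Rounding down: Oakdale 7, Rivermont 1, Pinehurst 3, Claybrook 0, Stonebridge 6, Millford 5, Ashgrove 7, Fernley 1 (total 30).
Ashgrove receives 7.

7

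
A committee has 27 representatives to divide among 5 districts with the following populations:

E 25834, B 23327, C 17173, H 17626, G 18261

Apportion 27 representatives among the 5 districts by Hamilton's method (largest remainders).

Total 102221; standard divisor 102221/27 ≈ 3785.963.
Standard quotas: E 6.8236, B 6.1614, C 4.5360, H 4.6556, G 4.8233.
Lower quotas: E 6, B 6, C 4, H 4, G 4 (sum 24, leaving 3 seats).
Remainders in descending order: E 0.8236, G 0.8233, H 0.6556, C 0.5360, B 0.1614.
The surplus seats go to E, G, H.

E 7; B 6; C 4; H 5; G 5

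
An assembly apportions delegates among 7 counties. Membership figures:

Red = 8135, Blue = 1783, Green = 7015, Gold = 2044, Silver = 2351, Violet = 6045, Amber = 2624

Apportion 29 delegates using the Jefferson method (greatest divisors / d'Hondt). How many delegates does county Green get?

7

Standard divisor 29997/29 ≈ 1034.379; standard quotas: Red 7.865, Blue 1.724, Green 6.782, Gold 1.976, Silver 2.273, Violet 5.844, Amber 2.537.
Rounding down gives 7, 1, 6, 1, 2, 5, 2 = 24 seats, so the divisor must be adjusted.
With modified divisor 901.41: modified quotas Red 9.025, Blue 1.978, Green 7.782, Gold 2.268, Silver 2.608, Violet 6.706, Amber 2.911.
Rounding down: Red 9, Blue 1, Green 7, Gold 2, Silver 2, Violet 6, Amber 2 (total 29).
Green receives 7.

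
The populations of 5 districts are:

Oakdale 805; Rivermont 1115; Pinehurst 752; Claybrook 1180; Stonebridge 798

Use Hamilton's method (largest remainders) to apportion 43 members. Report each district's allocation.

The standard divisor is 4650/43 ≈ 108.14.
Standard quotas: Oakdale 7.444, Rivermont 10.311, Pinehurst 6.954, Claybrook 10.912, Stonebridge 7.379.
Lower quotas: Oakdale 7, Rivermont 10, Pinehurst 6, Claybrook 10, Stonebridge 7 (sum 40, leaving 3 seats).
Remainders in descending order: Pinehurst 0.954, Claybrook 0.912, Oakdale 0.444, Stonebridge 0.379, Rivermont 0.311.
The surplus seats go to Pinehurst, Claybrook, Oakdale.

Oakdale 8, Rivermont 10, Pinehurst 7, Claybrook 11, Stonebridge 7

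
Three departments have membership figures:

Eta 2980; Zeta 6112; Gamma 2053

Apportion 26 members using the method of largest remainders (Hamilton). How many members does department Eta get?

7

Total 11145; standard divisor 11145/26 ≈ 428.654.
Standard quotas: Eta 6.9520, Zeta 14.2586, Gamma 4.7894.
Lower quotas: Eta 6, Zeta 14, Gamma 4 (sum 24, leaving 2 seats).
Remainders in descending order: Eta 0.9520, Gamma 0.7894, Zeta 0.2586.
Largest remainders: Eta, Gamma receive the extra seats.
Eta receives 7.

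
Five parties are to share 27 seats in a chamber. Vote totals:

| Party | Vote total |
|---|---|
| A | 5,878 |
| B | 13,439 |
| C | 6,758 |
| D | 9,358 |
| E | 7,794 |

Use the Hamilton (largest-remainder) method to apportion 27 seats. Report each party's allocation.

Standard divisor: 43227 ÷ 27 = 1601.
Standard quotas: A 3.6715, B 8.3941, C 4.2211, D 5.8451, E 4.8682.
Lower quotas: A 3, B 8, C 4, D 5, E 4 (sum 24, leaving 3 seats).
Remainders in descending order: E 0.8682, D 0.8451, A 0.6715, B 0.3941, C 0.2211.
The surplus seats go to E, D, A.

A: 4, B: 8, C: 4, D: 6, E: 5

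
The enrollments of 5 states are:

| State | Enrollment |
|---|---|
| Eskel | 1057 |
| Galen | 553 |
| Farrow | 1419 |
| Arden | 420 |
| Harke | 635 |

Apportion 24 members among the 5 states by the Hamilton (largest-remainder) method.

Total 4084; standard divisor 4084/24 ≈ 170.167.
Standard quotas: Eskel 6.212, Galen 3.250, Farrow 8.339, Arden 2.468, Harke 3.732.
Lower quotas: Eskel 6, Galen 3, Farrow 8, Arden 2, Harke 3 (sum 22, leaving 2 seats).
Remainders in descending order: Harke 0.732, Arden 0.468, Farrow 0.339, Galen 0.250, Eskel 0.212.
Largest remainders: Harke, Arden receive the extra seats.

Eskel: 6; Galen: 3; Farrow: 8; Arden: 3; Harke: 4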